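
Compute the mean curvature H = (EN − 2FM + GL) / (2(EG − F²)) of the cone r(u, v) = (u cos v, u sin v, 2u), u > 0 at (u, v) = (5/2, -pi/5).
H = 2*sqrt(5)/25

With E = 5, F = 0, G = u^2, L = 0, M = 0, N = 2*sqrt(5)*u^2/(5*Abs(u)), assemble
  H = (EN − 2FM + GL) / (2(EG − F²)) = sqrt(5)/(5*Abs(u)).
At (u, v) = (5/2, -pi/5): H = 2*sqrt(5)/25.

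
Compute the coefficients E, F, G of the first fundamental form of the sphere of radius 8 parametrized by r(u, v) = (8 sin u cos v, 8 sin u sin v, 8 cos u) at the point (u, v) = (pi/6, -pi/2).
E = 64;  F = 0;  G = 16

Partials: r_u = (8*cos(u)*cos(v), 8*sin(v)*cos(u), -8*sin(u)), r_v = (-8*sin(u)*sin(v), 8*sin(u)*cos(v), 0). As functions of (u, v):
  E = r_u · r_u = 64,
  F = r_u · r_v = 0,
  G = r_v · r_v = 64*sin(u)^2.
Evaluating at (u, v) = (pi/6, -pi/2): E = 64, F = 0, G = 16.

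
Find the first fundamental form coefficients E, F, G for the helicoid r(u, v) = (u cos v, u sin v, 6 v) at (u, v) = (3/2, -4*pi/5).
E = 1;  F = 0;  G = 153/4

Partials: r_u = (cos(v), sin(v), 0), r_v = (-u*sin(v), u*cos(v), 6). As functions of (u, v):
  E = r_u · r_u = 1,
  F = r_u · r_v = 0,
  G = r_v · r_v = u^2 + 36.
Evaluating at (u, v) = (3/2, -4*pi/5): E = 1, F = 0, G = 153/4.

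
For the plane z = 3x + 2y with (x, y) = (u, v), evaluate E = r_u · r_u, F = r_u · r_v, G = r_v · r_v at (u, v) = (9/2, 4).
E = 10;  F = 6;  G = 5

Partials: r_u = (1, 0, 3), r_v = (0, 1, 2). As functions of (u, v):
  E = r_u · r_u = 10,
  F = r_u · r_v = 6,
  G = r_v · r_v = 5.
Evaluating at (u, v) = (9/2, 4): E = 10, F = 6, G = 5.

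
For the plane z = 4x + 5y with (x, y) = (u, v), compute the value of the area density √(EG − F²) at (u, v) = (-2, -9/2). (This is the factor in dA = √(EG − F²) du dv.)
√(EG − F²)|_{(-2, -9/2)} = sqrt(42)

E = 17, F = 20, G = 26, so EG − F² = 42. Taking the positive square root: √(EG − F²) = sqrt(42). At (u, v) = (-2, -9/2): sqrt(42).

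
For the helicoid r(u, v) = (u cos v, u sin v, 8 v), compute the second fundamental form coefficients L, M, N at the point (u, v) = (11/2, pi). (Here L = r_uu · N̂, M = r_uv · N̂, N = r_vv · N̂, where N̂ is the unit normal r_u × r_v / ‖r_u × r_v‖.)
L = 0;  M = -16*sqrt(377)/377;  N = 0

Compute the unit normal N̂(u, v) = (8*sin(v)/sqrt(u^2 + 64), -8*cos(v)/sqrt(u^2 + 64), u/sqrt(u^2 + 64)), and the second partials r_uu, r_uv, r_vv. Take dot products:
  L(u, v) = r_uu · N̂ = 0,
  M(u, v) = r_uv · N̂ = -8/sqrt(u^2 + 64),
  N(u, v) = r_vv · N̂ = 0.
Evaluating at (u, v) = (11/2, pi):
  L = 0, M = -16*sqrt(377)/377, N = 0.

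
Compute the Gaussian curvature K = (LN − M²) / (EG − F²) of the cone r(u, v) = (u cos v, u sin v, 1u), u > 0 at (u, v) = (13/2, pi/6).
K = 0

Coefficients of the first fundamental form: E = 2, F = 0, G = u^2.
Coefficients of the second fundamental form: L = 0, M = 0, N = sqrt(2)*u^2/(2*Abs(u)).
Assemble K = (LN − M²)/(EG − F²) = 0. At (u, v) = (13/2, pi/6): K = 0.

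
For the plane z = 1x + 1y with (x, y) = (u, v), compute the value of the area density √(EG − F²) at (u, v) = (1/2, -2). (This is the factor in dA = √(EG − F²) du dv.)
√(EG − F²)|_{(1/2, -2)} = sqrt(3)

E = 2, F = 1, G = 2, so EG − F² = 3. Taking the positive square root: √(EG − F²) = sqrt(3). At (u, v) = (1/2, -2): sqrt(3).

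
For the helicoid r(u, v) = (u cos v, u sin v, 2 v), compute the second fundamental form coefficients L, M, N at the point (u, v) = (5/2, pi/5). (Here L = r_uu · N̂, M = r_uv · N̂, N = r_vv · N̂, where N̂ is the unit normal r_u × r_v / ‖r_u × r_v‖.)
L = 0;  M = -4*sqrt(41)/41;  N = 0

Compute the unit normal N̂(u, v) = (2*sin(v)/sqrt(u^2 + 4), -2*cos(v)/sqrt(u^2 + 4), u/sqrt(u^2 + 4)), and the second partials r_uu, r_uv, r_vv. Take dot products:
  L(u, v) = r_uu · N̂ = 0,
  M(u, v) = r_uv · N̂ = -2/sqrt(u^2 + 4),
  N(u, v) = r_vv · N̂ = 0.
Evaluating at (u, v) = (5/2, pi/5):
  L = 0, M = -4*sqrt(41)/41, N = 0.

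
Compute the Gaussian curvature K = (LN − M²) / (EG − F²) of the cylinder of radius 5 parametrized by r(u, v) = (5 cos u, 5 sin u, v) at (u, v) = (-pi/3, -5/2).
K = 0

Coefficients of the first fundamental form: E = 25, F = 0, G = 1.
Coefficients of the second fundamental form: L = -5, M = 0, N = 0.
Assemble K = (LN − M²)/(EG − F²) = 0. At (u, v) = (-pi/3, -5/2): K = 0.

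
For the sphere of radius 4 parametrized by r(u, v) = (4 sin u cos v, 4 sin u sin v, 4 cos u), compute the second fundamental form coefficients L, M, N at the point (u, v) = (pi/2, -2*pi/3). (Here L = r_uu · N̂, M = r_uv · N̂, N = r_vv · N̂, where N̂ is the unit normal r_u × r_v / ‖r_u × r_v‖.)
L = -4;  M = 0;  N = -4

Compute the unit normal N̂(u, v) = (sin(u)^2*cos(v)/Abs(sin(u)), sin(u)^2*sin(v)/Abs(sin(u)), sin(2*u)/(2*Abs(sin(u)))), and the second partials r_uu, r_uv, r_vv. Take dot products:
  L(u, v) = r_uu · N̂ = -4*sin(u)/Abs(sin(u)),
  M(u, v) = r_uv · N̂ = 0,
  N(u, v) = r_vv · N̂ = -4*sin(u)^3/Abs(sin(u)).
Evaluating at (u, v) = (pi/2, -2*pi/3):
  L = -4, M = 0, N = -4.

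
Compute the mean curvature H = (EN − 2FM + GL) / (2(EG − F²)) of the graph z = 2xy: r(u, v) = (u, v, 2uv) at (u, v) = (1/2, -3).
H = 3*sqrt(38)/361

With E = 4*v^2 + 1, F = 4*u*v, G = 4*u^2 + 1, L = 0, M = 2/sqrt(4*u^2 + 4*v^2 + 1), N = 0, assemble
  H = (EN − 2FM + GL) / (2(EG − F²)) = -8*u*v/(4*u^2 + 4*v^2 + 1)^(3/2).
At (u, v) = (1/2, -3): H = 3*sqrt(38)/361.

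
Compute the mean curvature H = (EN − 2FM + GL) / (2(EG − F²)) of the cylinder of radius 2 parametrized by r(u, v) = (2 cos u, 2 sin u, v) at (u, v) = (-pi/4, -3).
H = -1/4

With E = 4, F = 0, G = 1, L = -2, M = 0, N = 0, assemble
  H = (EN − 2FM + GL) / (2(EG − F²)) = -1/4.
At (u, v) = (-pi/4, -3): H = -1/4.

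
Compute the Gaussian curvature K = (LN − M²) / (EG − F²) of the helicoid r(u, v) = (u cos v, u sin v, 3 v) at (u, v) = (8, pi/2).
K = -9/5329

Coefficients of the first fundamental form: E = 1, F = 0, G = u^2 + 9.
Coefficients of the second fundamental form: L = 0, M = -3/sqrt(u^2 + 9), N = 0.
Assemble K = (LN − M²)/(EG − F²) = -9/(u^2 + 9)^2. At (u, v) = (8, pi/2): K = -9/5329.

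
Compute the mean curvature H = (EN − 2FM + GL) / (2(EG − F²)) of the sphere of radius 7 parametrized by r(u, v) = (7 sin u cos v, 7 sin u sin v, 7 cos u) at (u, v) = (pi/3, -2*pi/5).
H = -1/7

With E = 49, F = 0, G = 49*sin(u)^2, L = -7*sin(u)/Abs(sin(u)), M = 0, N = -7*sin(u)^3/Abs(sin(u)), assemble
  H = (EN − 2FM + GL) / (2(EG − F²)) = -sin(u)/(7*Abs(sin(u))).
At (u, v) = (pi/3, -2*pi/5): H = -1/7.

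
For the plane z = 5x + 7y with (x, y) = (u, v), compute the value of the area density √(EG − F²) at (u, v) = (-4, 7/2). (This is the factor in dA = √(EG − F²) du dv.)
√(EG − F²)|_{(-4, 7/2)} = 5*sqrt(3)

E = 26, F = 35, G = 50, so EG − F² = 75. Taking the positive square root: √(EG − F²) = 5*sqrt(3). At (u, v) = (-4, 7/2): 5*sqrt(3).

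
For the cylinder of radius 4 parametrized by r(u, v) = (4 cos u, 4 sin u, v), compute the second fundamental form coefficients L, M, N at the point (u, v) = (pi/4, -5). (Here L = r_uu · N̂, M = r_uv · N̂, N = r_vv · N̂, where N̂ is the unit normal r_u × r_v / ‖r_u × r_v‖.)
L = -4;  M = 0;  N = 0

Compute the unit normal N̂(u, v) = (cos(u), sin(u), 0), and the second partials r_uu, r_uv, r_vv. Take dot products:
  L(u, v) = r_uu · N̂ = -4,
  M(u, v) = r_uv · N̂ = 0,
  N(u, v) = r_vv · N̂ = 0.
Evaluating at (u, v) = (pi/4, -5):
  L = -4, M = 0, N = 0.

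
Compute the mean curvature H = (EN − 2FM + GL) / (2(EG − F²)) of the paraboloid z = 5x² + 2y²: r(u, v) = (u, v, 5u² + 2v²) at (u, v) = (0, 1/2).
H = 27*sqrt(5)/25

With E = 100*u^2 + 1, F = 40*u*v, G = 16*v^2 + 1, L = 10/sqrt(100*u^2 + 16*v^2 + 1), M = 0, N = 4/sqrt(100*u^2 + 16*v^2 + 1), assemble
  H = (EN − 2FM + GL) / (2(EG − F²)) = (200*u^2 + 80*v^2 + 7)/(100*u^2 + 16*v^2 + 1)^(3/2).
At (u, v) = (0, 1/2): H = 27*sqrt(5)/25.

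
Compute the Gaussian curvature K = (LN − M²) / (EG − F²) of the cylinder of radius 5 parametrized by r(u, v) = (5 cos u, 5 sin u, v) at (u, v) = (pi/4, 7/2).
K = 0

Coefficients of the first fundamental form: E = 25, F = 0, G = 1.
Coefficients of the second fundamental form: L = -5, M = 0, N = 0.
Assemble K = (LN − M²)/(EG − F²) = 0. At (u, v) = (pi/4, 7/2): K = 0.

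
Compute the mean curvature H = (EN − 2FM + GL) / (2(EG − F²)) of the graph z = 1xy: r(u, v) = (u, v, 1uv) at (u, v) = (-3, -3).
H = -9*sqrt(19)/361

With E = v^2 + 1, F = u*v, G = u^2 + 1, L = 0, M = 1/sqrt(u^2 + v^2 + 1), N = 0, assemble
  H = (EN − 2FM + GL) / (2(EG − F²)) = -u*v/(u^2 + v^2 + 1)^(3/2).
At (u, v) = (-3, -3): H = -9*sqrt(19)/361.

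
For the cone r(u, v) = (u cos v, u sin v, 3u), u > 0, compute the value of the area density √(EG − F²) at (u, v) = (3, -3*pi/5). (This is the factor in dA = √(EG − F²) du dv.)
√(EG − F²)|_{(3, -3*pi/5)} = 3*sqrt(10)

E = 10, F = 0, G = u^2, so EG − F² = 10*u^2. Taking the positive square root: √(EG − F²) = sqrt(10)*Abs(u). At (u, v) = (3, -3*pi/5): 3*sqrt(10).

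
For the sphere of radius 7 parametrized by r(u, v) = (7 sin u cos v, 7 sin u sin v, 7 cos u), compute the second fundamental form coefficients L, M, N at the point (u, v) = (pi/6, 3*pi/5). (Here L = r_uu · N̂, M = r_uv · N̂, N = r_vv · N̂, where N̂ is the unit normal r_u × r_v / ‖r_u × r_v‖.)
L = -7;  M = 0;  N = -7/4

Compute the unit normal N̂(u, v) = (sin(u)^2*cos(v)/Abs(sin(u)), sin(u)^2*sin(v)/Abs(sin(u)), sin(2*u)/(2*Abs(sin(u)))), and the second partials r_uu, r_uv, r_vv. Take dot products:
  L(u, v) = r_uu · N̂ = -7*sin(u)/Abs(sin(u)),
  M(u, v) = r_uv · N̂ = 0,
  N(u, v) = r_vv · N̂ = -7*sin(u)^3/Abs(sin(u)).
Evaluating at (u, v) = (pi/6, 3*pi/5):
  L = -7, M = 0, N = -7/4.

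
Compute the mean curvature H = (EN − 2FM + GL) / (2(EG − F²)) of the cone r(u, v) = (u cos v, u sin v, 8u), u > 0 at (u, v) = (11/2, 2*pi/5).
H = 8*sqrt(65)/715

With E = 65, F = 0, G = u^2, L = 0, M = 0, N = 8*sqrt(65)*u^2/(65*Abs(u)), assemble
  H = (EN − 2FM + GL) / (2(EG − F²)) = 4*sqrt(65)/(65*Abs(u)).
At (u, v) = (11/2, 2*pi/5): H = 8*sqrt(65)/715.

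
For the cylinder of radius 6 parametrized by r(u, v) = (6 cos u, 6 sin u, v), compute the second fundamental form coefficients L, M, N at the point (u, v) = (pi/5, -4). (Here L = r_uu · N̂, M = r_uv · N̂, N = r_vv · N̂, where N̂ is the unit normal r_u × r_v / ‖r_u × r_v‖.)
L = -6;  M = 0;  N = 0

Compute the unit normal N̂(u, v) = (cos(u), sin(u), 0), and the second partials r_uu, r_uv, r_vv. Take dot products:
  L(u, v) = r_uu · N̂ = -6,
  M(u, v) = r_uv · N̂ = 0,
  N(u, v) = r_vv · N̂ = 0.
Evaluating at (u, v) = (pi/5, -4):
  L = -6, M = 0, N = 0.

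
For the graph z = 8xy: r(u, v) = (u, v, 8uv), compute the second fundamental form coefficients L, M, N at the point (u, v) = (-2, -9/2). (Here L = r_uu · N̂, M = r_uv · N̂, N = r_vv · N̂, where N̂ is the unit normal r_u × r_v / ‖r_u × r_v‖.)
L = 0;  M = 8*sqrt(1553)/1553;  N = 0

Compute the unit normal N̂(u, v) = (-8*v/sqrt(64*u^2 + 64*v^2 + 1), -8*u/sqrt(64*u^2 + 64*v^2 + 1), 1/sqrt(64*u^2 + 64*v^2 + 1)), and the second partials r_uu, r_uv, r_vv. Take dot products:
  L(u, v) = r_uu · N̂ = 0,
  M(u, v) = r_uv · N̂ = 8/sqrt(64*u^2 + 64*v^2 + 1),
  N(u, v) = r_vv · N̂ = 0.
Evaluating at (u, v) = (-2, -9/2):
  L = 0, M = 8*sqrt(1553)/1553, N = 0.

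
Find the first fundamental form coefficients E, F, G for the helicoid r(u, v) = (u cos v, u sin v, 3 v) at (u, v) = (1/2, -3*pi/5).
E = 1;  F = 0;  G = 37/4

Partials: r_u = (cos(v), sin(v), 0), r_v = (-u*sin(v), u*cos(v), 3). As functions of (u, v):
  E = r_u · r_u = 1,
  F = r_u · r_v = 0,
  G = r_v · r_v = u^2 + 9.
Evaluating at (u, v) = (1/2, -3*pi/5): E = 1, F = 0, G = 37/4.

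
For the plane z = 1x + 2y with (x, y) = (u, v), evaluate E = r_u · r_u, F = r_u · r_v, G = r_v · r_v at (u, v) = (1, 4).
E = 2;  F = 2;  G = 5

Partials: r_u = (1, 0, 1), r_v = (0, 1, 2). As functions of (u, v):
  E = r_u · r_u = 2,
  F = r_u · r_v = 2,
  G = r_v · r_v = 5.
Evaluating at (u, v) = (1, 4): E = 2, F = 2, G = 5.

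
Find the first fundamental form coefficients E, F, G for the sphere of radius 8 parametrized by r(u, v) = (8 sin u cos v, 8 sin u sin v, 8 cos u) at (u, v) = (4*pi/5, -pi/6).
E = 64;  F = 0;  G = 40 - 8*sqrt(5)

Partials: r_u = (8*cos(u)*cos(v), 8*sin(v)*cos(u), -8*sin(u)), r_v = (-8*sin(u)*sin(v), 8*sin(u)*cos(v), 0). As functions of (u, v):
  E = r_u · r_u = 64,
  F = r_u · r_v = 0,
  G = r_v · r_v = 64*sin(u)^2.
Evaluating at (u, v) = (4*pi/5, -pi/6): E = 64, F = 0, G = 40 - 8*sqrt(5).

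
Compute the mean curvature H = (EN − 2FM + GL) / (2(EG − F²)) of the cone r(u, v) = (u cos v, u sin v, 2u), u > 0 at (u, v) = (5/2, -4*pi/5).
H = 2*sqrt(5)/25

With E = 5, F = 0, G = u^2, L = 0, M = 0, N = 2*sqrt(5)*u^2/(5*Abs(u)), assemble
  H = (EN − 2FM + GL) / (2(EG − F²)) = sqrt(5)/(5*Abs(u)).
At (u, v) = (5/2, -4*pi/5): H = 2*sqrt(5)/25.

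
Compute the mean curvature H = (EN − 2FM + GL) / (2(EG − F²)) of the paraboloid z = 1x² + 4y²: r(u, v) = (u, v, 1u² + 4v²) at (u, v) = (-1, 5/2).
H = 421*sqrt(5)/18225

With E = 4*u^2 + 1, F = 16*u*v, G = 64*v^2 + 1, L = 2/sqrt(4*u^2 + 64*v^2 + 1), M = 0, N = 8/sqrt(4*u^2 + 64*v^2 + 1), assemble
  H = (EN − 2FM + GL) / (2(EG − F²)) = (16*u^2 + 64*v^2 + 5)/(4*u^2 + 64*v^2 + 1)^(3/2).
At (u, v) = (-1, 5/2): H = 421*sqrt(5)/18225.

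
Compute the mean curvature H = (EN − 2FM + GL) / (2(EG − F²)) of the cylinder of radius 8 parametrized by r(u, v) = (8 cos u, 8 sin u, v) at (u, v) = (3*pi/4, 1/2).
H = -1/16

With E = 64, F = 0, G = 1, L = -8, M = 0, N = 0, assemble
  H = (EN − 2FM + GL) / (2(EG − F²)) = -1/16.
At (u, v) = (3*pi/4, 1/2): H = -1/16.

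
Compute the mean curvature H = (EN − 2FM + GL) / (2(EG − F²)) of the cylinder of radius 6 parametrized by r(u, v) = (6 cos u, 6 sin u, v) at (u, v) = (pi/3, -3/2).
H = -1/12

With E = 36, F = 0, G = 1, L = -6, M = 0, N = 0, assemble
  H = (EN − 2FM + GL) / (2(EG − F²)) = -1/12.
At (u, v) = (pi/3, -3/2): H = -1/12.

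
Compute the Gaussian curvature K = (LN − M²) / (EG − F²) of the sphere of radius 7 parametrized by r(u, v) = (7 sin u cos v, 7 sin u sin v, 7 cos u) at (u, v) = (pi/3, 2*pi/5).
K = 1/49

Coefficients of the first fundamental form: E = 49, F = 0, G = 49*sin(u)^2.
Coefficients of the second fundamental form: L = -7*sin(u)/Abs(sin(u)), M = 0, N = -7*sin(u)^3/Abs(sin(u)).
Assemble K = (LN − M²)/(EG − F²) = 1/49. At (u, v) = (pi/3, 2*pi/5): K = 1/49.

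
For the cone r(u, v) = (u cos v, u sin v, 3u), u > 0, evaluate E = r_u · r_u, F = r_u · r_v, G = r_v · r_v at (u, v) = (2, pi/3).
E = 10;  F = 0;  G = 4

Partials: r_u = (cos(v), sin(v), 3), r_v = (-u*sin(v), u*cos(v), 0). As functions of (u, v):
  E = r_u · r_u = 10,
  F = r_u · r_v = 0,
  G = r_v · r_v = u^2.
Evaluating at (u, v) = (2, pi/3): E = 10, F = 0, G = 4.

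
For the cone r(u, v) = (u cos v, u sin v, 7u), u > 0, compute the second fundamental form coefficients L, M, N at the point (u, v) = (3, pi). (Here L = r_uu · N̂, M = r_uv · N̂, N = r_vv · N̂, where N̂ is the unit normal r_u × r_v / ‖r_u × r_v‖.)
L = 0;  M = 0;  N = 21*sqrt(2)/10

Compute the unit normal N̂(u, v) = (-7*sqrt(2)*u*cos(v)/(10*Abs(u)), -7*sqrt(2)*u*sin(v)/(10*Abs(u)), sqrt(2)*u/(10*Abs(u))), and the second partials r_uu, r_uv, r_vv. Take dot products:
  L(u, v) = r_uu · N̂ = 0,
  M(u, v) = r_uv · N̂ = 0,
  N(u, v) = r_vv · N̂ = 7*sqrt(2)*u^2/(10*Abs(u)).
Evaluating at (u, v) = (3, pi):
  L = 0, M = 0, N = 21*sqrt(2)/10.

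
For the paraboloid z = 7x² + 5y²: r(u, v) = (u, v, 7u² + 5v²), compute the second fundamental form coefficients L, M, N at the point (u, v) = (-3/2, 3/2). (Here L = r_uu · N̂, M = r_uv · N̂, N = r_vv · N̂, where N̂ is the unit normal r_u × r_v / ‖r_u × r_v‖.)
L = 14*sqrt(667)/667;  M = 0;  N = 10*sqrt(667)/667

Compute the unit normal N̂(u, v) = (-14*u/sqrt(196*u^2 + 100*v^2 + 1), -10*v/sqrt(196*u^2 + 100*v^2 + 1), 1/sqrt(196*u^2 + 100*v^2 + 1)), and the second partials r_uu, r_uv, r_vv. Take dot products:
  L(u, v) = r_uu · N̂ = 14/sqrt(196*u^2 + 100*v^2 + 1),
  M(u, v) = r_uv · N̂ = 0,
  N(u, v) = r_vv · N̂ = 10/sqrt(196*u^2 + 100*v^2 + 1).
Evaluating at (u, v) = (-3/2, 3/2):
  L = 14*sqrt(667)/667, M = 0, N = 10*sqrt(667)/667.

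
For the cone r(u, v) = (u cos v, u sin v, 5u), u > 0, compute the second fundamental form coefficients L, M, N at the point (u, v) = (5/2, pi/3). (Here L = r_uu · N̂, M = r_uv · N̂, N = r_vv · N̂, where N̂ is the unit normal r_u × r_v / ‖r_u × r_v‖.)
L = 0;  M = 0;  N = 25*sqrt(26)/52

Compute the unit normal N̂(u, v) = (-5*sqrt(26)*u*cos(v)/(26*Abs(u)), -5*sqrt(26)*u*sin(v)/(26*Abs(u)), sqrt(26)*u/(26*Abs(u))), and the second partials r_uu, r_uv, r_vv. Take dot products:
  L(u, v) = r_uu · N̂ = 0,
  M(u, v) = r_uv · N̂ = 0,
  N(u, v) = r_vv · N̂ = 5*sqrt(26)*u^2/(26*Abs(u)).
Evaluating at (u, v) = (5/2, pi/3):
  L = 0, M = 0, N = 25*sqrt(26)/52.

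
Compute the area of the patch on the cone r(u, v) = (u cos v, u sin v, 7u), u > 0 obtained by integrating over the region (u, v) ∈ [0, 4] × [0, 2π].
Area = 80*sqrt(2)*pi

Area = ∫∫ √(EG − F²) du dv with √(EG − F²) = 5*sqrt(2)*Abs(u). Integrating over [0, 4] × [0, 2π] gives 80*sqrt(2)*pi.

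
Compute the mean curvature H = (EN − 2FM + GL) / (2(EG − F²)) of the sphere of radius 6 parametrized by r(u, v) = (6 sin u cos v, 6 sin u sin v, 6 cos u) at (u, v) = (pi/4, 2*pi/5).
H = -1/6

With E = 36, F = 0, G = 36*sin(u)^2, L = -6*sin(u)/Abs(sin(u)), M = 0, N = -6*sin(u)^3/Abs(sin(u)), assemble
  H = (EN − 2FM + GL) / (2(EG − F²)) = -sin(u)/(6*Abs(sin(u))).
At (u, v) = (pi/4, 2*pi/5): H = -1/6.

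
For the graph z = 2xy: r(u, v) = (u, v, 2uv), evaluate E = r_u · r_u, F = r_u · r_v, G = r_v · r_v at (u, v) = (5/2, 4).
E = 65;  F = 40;  G = 26

Partials: r_u = (1, 0, 2*v), r_v = (0, 1, 2*u). As functions of (u, v):
  E = r_u · r_u = 4*v^2 + 1,
  F = r_u · r_v = 4*u*v,
  G = r_v · r_v = 4*u^2 + 1.
Evaluating at (u, v) = (5/2, 4): E = 65, F = 40, G = 26.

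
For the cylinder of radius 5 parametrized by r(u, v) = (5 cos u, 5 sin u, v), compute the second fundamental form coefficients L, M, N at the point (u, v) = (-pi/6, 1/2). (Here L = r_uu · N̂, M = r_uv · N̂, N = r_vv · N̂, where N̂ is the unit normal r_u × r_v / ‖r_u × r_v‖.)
L = -5;  M = 0;  N = 0

Compute the unit normal N̂(u, v) = (cos(u), sin(u), 0), and the second partials r_uu, r_uv, r_vv. Take dot products:
  L(u, v) = r_uu · N̂ = -5,
  M(u, v) = r_uv · N̂ = 0,
  N(u, v) = r_vv · N̂ = 0.
Evaluating at (u, v) = (-pi/6, 1/2):
  L = -5, M = 0, N = 0.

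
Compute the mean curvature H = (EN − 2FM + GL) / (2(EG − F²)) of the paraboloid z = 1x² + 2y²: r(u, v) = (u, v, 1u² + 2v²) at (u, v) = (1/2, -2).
H = 23*sqrt(66)/1452

With E = 4*u^2 + 1, F = 8*u*v, G = 16*v^2 + 1, L = 2/sqrt(4*u^2 + 16*v^2 + 1), M = 0, N = 4/sqrt(4*u^2 + 16*v^2 + 1), assemble
  H = (EN − 2FM + GL) / (2(EG − F²)) = (8*u^2 + 16*v^2 + 3)/(4*u^2 + 16*v^2 + 1)^(3/2).
At (u, v) = (1/2, -2): H = 23*sqrt(66)/1452.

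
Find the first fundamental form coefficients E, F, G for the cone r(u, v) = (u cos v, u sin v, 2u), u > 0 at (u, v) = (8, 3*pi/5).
E = 5;  F = 0;  G = 64

Partials: r_u = (cos(v), sin(v), 2), r_v = (-u*sin(v), u*cos(v), 0). As functions of (u, v):
  E = r_u · r_u = 5,
  F = r_u · r_v = 0,
  G = r_v · r_v = u^2.
Evaluating at (u, v) = (8, 3*pi/5): E = 5, F = 0, G = 64.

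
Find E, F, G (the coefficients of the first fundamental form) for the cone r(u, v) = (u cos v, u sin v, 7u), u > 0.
E = 50;  F = 0;  G = u^2

Compute partials: r_u = (cos(v), sin(v), 7), r_v = (-u*sin(v), u*cos(v), 0). Then
  E = r_u · r_u = 50,
  F = r_u · r_v = 0,
  G = r_v · r_v = u^2.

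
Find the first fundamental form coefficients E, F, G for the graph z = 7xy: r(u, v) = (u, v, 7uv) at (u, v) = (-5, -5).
E = 1226;  F = 1225;  G = 1226

Partials: r_u = (1, 0, 7*v), r_v = (0, 1, 7*u). As functions of (u, v):
  E = r_u · r_u = 49*v^2 + 1,
  F = r_u · r_v = 49*u*v,
  G = r_v · r_v = 49*u^2 + 1.
Evaluating at (u, v) = (-5, -5): E = 1226, F = 1225, G = 1226.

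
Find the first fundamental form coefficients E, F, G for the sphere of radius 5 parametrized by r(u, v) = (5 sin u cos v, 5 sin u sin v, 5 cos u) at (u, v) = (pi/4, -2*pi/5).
E = 25;  F = 0;  G = 25/2

Partials: r_u = (5*cos(u)*cos(v), 5*sin(v)*cos(u), -5*sin(u)), r_v = (-5*sin(u)*sin(v), 5*sin(u)*cos(v), 0). As functions of (u, v):
  E = r_u · r_u = 25,
  F = r_u · r_v = 0,
  G = r_v · r_v = 25*sin(u)^2.
Evaluating at (u, v) = (pi/4, -2*pi/5): E = 25, F = 0, G = 25/2.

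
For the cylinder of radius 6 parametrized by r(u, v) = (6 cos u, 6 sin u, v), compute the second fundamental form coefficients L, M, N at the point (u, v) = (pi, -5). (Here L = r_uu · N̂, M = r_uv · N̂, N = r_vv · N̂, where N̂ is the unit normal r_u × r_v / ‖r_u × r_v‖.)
L = -6;  M = 0;  N = 0

Compute the unit normal N̂(u, v) = (cos(u), sin(u), 0), and the second partials r_uu, r_uv, r_vv. Take dot products:
  L(u, v) = r_uu · N̂ = -6,
  M(u, v) = r_uv · N̂ = 0,
  N(u, v) = r_vv · N̂ = 0.
Evaluating at (u, v) = (pi, -5):
  L = -6, M = 0, N = 0.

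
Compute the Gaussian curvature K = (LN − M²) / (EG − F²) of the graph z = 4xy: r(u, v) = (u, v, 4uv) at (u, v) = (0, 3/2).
K = -16/1369

Coefficients of the first fundamental form: E = 16*v^2 + 1, F = 16*u*v, G = 16*u^2 + 1.
Coefficients of the second fundamental form: L = 0, M = 4/sqrt(16*u^2 + 16*v^2 + 1), N = 0.
Assemble K = (LN − M²)/(EG − F²) = -16/(256*u^4 + 512*u^2*v^2 + 32*u^2 + 256*v^4 + 32*v^2 + 1). At (u, v) = (0, 3/2): K = -16/1369.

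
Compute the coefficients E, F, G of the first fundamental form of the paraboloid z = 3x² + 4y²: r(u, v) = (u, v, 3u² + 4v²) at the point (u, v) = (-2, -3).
E = 145;  F = 288;  G = 577

Partials: r_u = (1, 0, 6*u), r_v = (0, 1, 8*v). As functions of (u, v):
  E = r_u · r_u = 36*u^2 + 1,
  F = r_u · r_v = 48*u*v,
  G = r_v · r_v = 64*v^2 + 1.
Evaluating at (u, v) = (-2, -3): E = 145, F = 288, G = 577.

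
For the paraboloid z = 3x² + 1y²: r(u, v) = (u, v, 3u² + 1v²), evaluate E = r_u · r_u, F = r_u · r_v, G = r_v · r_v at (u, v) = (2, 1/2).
E = 145;  F = 12;  G = 2

Partials: r_u = (1, 0, 6*u), r_v = (0, 1, 2*v). As functions of (u, v):
  E = r_u · r_u = 36*u^2 + 1,
  F = r_u · r_v = 12*u*v,
  G = r_v · r_v = 4*v^2 + 1.
Evaluating at (u, v) = (2, 1/2): E = 145, F = 12, G = 2.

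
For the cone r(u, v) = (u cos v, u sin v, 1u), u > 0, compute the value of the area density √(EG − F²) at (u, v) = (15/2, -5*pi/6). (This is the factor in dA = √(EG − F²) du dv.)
√(EG − F²)|_{(15/2, -5*pi/6)} = 15*sqrt(2)/2

E = 2, F = 0, G = u^2, so EG − F² = 2*u^2. Taking the positive square root: √(EG − F²) = sqrt(2)*Abs(u). At (u, v) = (15/2, -5*pi/6): 15*sqrt(2)/2.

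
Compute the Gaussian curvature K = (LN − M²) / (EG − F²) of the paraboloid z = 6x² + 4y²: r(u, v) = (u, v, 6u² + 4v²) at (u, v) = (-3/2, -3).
K = 96/811801

Coefficients of the first fundamental form: E = 144*u^2 + 1, F = 96*u*v, G = 64*v^2 + 1.
Coefficients of the second fundamental form: L = 12/sqrt(144*u^2 + 64*v^2 + 1), M = 0, N = 8/sqrt(144*u^2 + 64*v^2 + 1).
Assemble K = (LN − M²)/(EG − F²) = 96/(20736*u^4 + 18432*u^2*v^2 + 288*u^2 + 4096*v^4 + 128*v^2 + 1). At (u, v) = (-3/2, -3): K = 96/811801.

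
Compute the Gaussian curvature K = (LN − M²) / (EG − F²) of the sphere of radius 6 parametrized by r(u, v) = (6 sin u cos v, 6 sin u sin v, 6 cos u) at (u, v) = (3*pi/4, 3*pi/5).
K = 1/36

Coefficients of the first fundamental form: E = 36, F = 0, G = 36*sin(u)^2.
Coefficients of the second fundamental form: L = -6*sin(u)/Abs(sin(u)), M = 0, N = -6*sin(u)^3/Abs(sin(u)).
Assemble K = (LN − M²)/(EG − F²) = 1/36. At (u, v) = (3*pi/4, 3*pi/5): K = 1/36.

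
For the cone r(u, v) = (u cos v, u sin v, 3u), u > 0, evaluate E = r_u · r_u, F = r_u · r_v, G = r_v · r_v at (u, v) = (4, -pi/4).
E = 10;  F = 0;  G = 16

Partials: r_u = (cos(v), sin(v), 3), r_v = (-u*sin(v), u*cos(v), 0). As functions of (u, v):
  E = r_u · r_u = 10,
  F = r_u · r_v = 0,
  G = r_v · r_v = u^2.
Evaluating at (u, v) = (4, -pi/4): E = 10, F = 0, G = 16.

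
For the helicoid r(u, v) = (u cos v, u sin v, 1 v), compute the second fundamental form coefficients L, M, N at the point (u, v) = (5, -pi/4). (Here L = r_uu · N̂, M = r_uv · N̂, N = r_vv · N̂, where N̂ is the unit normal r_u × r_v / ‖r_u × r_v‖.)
L = 0;  M = -sqrt(26)/26;  N = 0

Compute the unit normal N̂(u, v) = (sin(v)/sqrt(u^2 + 1), -cos(v)/sqrt(u^2 + 1), u/sqrt(u^2 + 1)), and the second partials r_uu, r_uv, r_vv. Take dot products:
  L(u, v) = r_uu · N̂ = 0,
  M(u, v) = r_uv · N̂ = -1/sqrt(u^2 + 1),
  N(u, v) = r_vv · N̂ = 0.
Evaluating at (u, v) = (5, -pi/4):
  L = 0, M = -sqrt(26)/26, N = 0.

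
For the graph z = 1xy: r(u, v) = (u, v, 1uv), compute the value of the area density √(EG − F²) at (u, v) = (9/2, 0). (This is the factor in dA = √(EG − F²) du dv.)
√(EG − F²)|_{(9/2, 0)} = sqrt(85)/2

E = v^2 + 1, F = u*v, G = u^2 + 1, so EG − F² = u^2 + v^2 + 1. Taking the positive square root: √(EG − F²) = sqrt(u^2 + v^2 + 1). At (u, v) = (9/2, 0): sqrt(85)/2.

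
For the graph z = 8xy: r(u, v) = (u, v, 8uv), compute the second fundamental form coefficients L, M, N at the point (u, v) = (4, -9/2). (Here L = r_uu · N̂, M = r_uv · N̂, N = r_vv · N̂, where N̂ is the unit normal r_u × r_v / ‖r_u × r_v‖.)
L = 0;  M = 8*sqrt(2321)/2321;  N = 0

Compute the unit normal N̂(u, v) = (-8*v/sqrt(64*u^2 + 64*v^2 + 1), -8*u/sqrt(64*u^2 + 64*v^2 + 1), 1/sqrt(64*u^2 + 64*v^2 + 1)), and the second partials r_uu, r_uv, r_vv. Take dot products:
  L(u, v) = r_uu · N̂ = 0,
  M(u, v) = r_uv · N̂ = 8/sqrt(64*u^2 + 64*v^2 + 1),
  N(u, v) = r_vv · N̂ = 0.
Evaluating at (u, v) = (4, -9/2):
  L = 0, M = 8*sqrt(2321)/2321, N = 0.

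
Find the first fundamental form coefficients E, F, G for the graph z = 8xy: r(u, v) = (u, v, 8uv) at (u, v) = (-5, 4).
E = 1025;  F = -1280;  G = 1601

Partials: r_u = (1, 0, 8*v), r_v = (0, 1, 8*u). As functions of (u, v):
  E = r_u · r_u = 64*v^2 + 1,
  F = r_u · r_v = 64*u*v,
  G = r_v · r_v = 64*u^2 + 1.
Evaluating at (u, v) = (-5, 4): E = 1025, F = -1280, G = 1601.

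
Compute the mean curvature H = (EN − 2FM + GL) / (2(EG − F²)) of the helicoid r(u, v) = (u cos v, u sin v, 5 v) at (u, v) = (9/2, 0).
H = 0

With E = 1, F = 0, G = u^2 + 25, L = 0, M = -5/sqrt(u^2 + 25), N = 0, assemble
  H = (EN − 2FM + GL) / (2(EG − F²)) = 0.
At (u, v) = (9/2, 0): H = 0.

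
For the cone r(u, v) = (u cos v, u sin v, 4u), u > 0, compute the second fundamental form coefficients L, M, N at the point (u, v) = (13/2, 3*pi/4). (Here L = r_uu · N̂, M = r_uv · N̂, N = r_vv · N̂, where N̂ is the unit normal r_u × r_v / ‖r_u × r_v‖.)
L = 0;  M = 0;  N = 26*sqrt(17)/17

Compute the unit normal N̂(u, v) = (-4*sqrt(17)*u*cos(v)/(17*Abs(u)), -4*sqrt(17)*u*sin(v)/(17*Abs(u)), sqrt(17)*u/(17*Abs(u))), and the second partials r_uu, r_uv, r_vv. Take dot products:
  L(u, v) = r_uu · N̂ = 0,
  M(u, v) = r_uv · N̂ = 0,
  N(u, v) = r_vv · N̂ = 4*sqrt(17)*u^2/(17*Abs(u)).
Evaluating at (u, v) = (13/2, 3*pi/4):
  L = 0, M = 0, N = 26*sqrt(17)/17.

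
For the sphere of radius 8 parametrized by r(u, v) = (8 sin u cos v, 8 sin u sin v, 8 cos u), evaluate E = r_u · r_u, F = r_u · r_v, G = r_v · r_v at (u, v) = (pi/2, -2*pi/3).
E = 64;  F = 0;  G = 64

Partials: r_u = (8*cos(u)*cos(v), 8*sin(v)*cos(u), -8*sin(u)), r_v = (-8*sin(u)*sin(v), 8*sin(u)*cos(v), 0). As functions of (u, v):
  E = r_u · r_u = 64,
  F = r_u · r_v = 0,
  G = r_v · r_v = 64*sin(u)^2.
Evaluating at (u, v) = (pi/2, -2*pi/3): E = 64, F = 0, G = 64.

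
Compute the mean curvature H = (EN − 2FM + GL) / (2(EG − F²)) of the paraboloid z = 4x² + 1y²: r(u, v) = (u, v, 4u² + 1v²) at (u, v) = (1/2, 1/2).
H = 25*sqrt(2)/108

With E = 64*u^2 + 1, F = 16*u*v, G = 4*v^2 + 1, L = 8/sqrt(64*u^2 + 4*v^2 + 1), M = 0, N = 2/sqrt(64*u^2 + 4*v^2 + 1), assemble
  H = (EN − 2FM + GL) / (2(EG − F²)) = (64*u^2 + 16*v^2 + 5)/(64*u^2 + 4*v^2 + 1)^(3/2).
At (u, v) = (1/2, 1/2): H = 25*sqrt(2)/108.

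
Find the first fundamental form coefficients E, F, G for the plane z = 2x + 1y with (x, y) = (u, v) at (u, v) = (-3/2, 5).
E = 5;  F = 2;  G = 2

Partials: r_u = (1, 0, 2), r_v = (0, 1, 1). As functions of (u, v):
  E = r_u · r_u = 5,
  F = r_u · r_v = 2,
  G = r_v · r_v = 2.
Evaluating at (u, v) = (-3/2, 5): E = 5, F = 2, G = 2.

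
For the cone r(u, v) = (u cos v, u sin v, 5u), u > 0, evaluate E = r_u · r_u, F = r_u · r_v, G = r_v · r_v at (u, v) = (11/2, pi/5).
E = 26;  F = 0;  G = 121/4

Partials: r_u = (cos(v), sin(v), 5), r_v = (-u*sin(v), u*cos(v), 0). As functions of (u, v):
  E = r_u · r_u = 26,
  F = r_u · r_v = 0,
  G = r_v · r_v = u^2.
Evaluating at (u, v) = (11/2, pi/5): E = 26, F = 0, G = 121/4.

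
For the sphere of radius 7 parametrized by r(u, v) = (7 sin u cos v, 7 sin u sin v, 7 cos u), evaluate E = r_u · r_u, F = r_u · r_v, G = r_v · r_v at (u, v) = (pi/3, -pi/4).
E = 49;  F = 0;  G = 147/4

Partials: r_u = (7*cos(u)*cos(v), 7*sin(v)*cos(u), -7*sin(u)), r_v = (-7*sin(u)*sin(v), 7*sin(u)*cos(v), 0). As functions of (u, v):
  E = r_u · r_u = 49,
  F = r_u · r_v = 0,
  G = r_v · r_v = 49*sin(u)^2.
Evaluating at (u, v) = (pi/3, -pi/4): E = 49, F = 0, G = 147/4.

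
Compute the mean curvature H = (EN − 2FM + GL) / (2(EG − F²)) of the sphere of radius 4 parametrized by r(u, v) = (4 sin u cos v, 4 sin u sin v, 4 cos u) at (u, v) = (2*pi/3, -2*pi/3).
H = -1/4

With E = 16, F = 0, G = 16*sin(u)^2, L = -4*sin(u)/Abs(sin(u)), M = 0, N = -4*sin(u)^3/Abs(sin(u)), assemble
  H = (EN − 2FM + GL) / (2(EG − F²)) = -sin(u)/(4*Abs(sin(u))).
At (u, v) = (2*pi/3, -2*pi/3): H = -1/4.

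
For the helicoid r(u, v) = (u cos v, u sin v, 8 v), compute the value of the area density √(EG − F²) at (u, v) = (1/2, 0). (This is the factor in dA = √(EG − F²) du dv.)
√(EG − F²)|_{(1/2, 0)} = sqrt(257)/2

E = 1, F = 0, G = u^2 + 64, so EG − F² = u^2 + 64. Taking the positive square root: √(EG − F²) = sqrt(u^2 + 64). At (u, v) = (1/2, 0): sqrt(257)/2.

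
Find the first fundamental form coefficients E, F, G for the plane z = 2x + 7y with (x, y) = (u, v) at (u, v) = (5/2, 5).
E = 5;  F = 14;  G = 50

Partials: r_u = (1, 0, 2), r_v = (0, 1, 7). As functions of (u, v):
  E = r_u · r_u = 5,
  F = r_u · r_v = 14,
  G = r_v · r_v = 50.
Evaluating at (u, v) = (5/2, 5): E = 5, F = 14, G = 50.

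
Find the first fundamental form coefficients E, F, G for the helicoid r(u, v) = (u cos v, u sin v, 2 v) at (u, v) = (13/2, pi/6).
E = 1;  F = 0;  G = 185/4

Partials: r_u = (cos(v), sin(v), 0), r_v = (-u*sin(v), u*cos(v), 2). As functions of (u, v):
  E = r_u · r_u = 1,
  F = r_u · r_v = 0,
  G = r_v · r_v = u^2 + 4.
Evaluating at (u, v) = (13/2, pi/6): E = 1, F = 0, G = 185/4.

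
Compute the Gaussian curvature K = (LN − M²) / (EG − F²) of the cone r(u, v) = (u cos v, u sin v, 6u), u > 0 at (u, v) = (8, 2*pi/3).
K = 0

Coefficients of the first fundamental form: E = 37, F = 0, G = u^2.
Coefficients of the second fundamental form: L = 0, M = 0, N = 6*sqrt(37)*u^2/(37*Abs(u)).
Assemble K = (LN − M²)/(EG − F²) = 0. At (u, v) = (8, 2*pi/3): K = 0.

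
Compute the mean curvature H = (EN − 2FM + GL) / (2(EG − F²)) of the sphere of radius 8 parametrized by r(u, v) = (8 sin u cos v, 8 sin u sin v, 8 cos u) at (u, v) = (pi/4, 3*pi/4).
H = -1/8

With E = 64, F = 0, G = 64*sin(u)^2, L = -8*sin(u)/Abs(sin(u)), M = 0, N = -8*sin(u)^3/Abs(sin(u)), assemble
  H = (EN − 2FM + GL) / (2(EG − F²)) = -sin(u)/(8*Abs(sin(u))).
At (u, v) = (pi/4, 3*pi/4): H = -1/8.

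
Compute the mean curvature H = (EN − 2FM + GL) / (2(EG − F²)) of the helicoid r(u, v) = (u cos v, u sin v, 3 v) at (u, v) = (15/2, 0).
H = 0

With E = 1, F = 0, G = u^2 + 9, L = 0, M = -3/sqrt(u^2 + 9), N = 0, assemble
  H = (EN − 2FM + GL) / (2(EG − F²)) = 0.
At (u, v) = (15/2, 0): H = 0.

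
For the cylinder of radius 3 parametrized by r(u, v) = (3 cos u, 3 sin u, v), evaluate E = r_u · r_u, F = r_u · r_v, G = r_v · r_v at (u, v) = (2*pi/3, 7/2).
E = 9;  F = 0;  G = 1

Partials: r_u = (-3*sin(u), 3*cos(u), 0), r_v = (0, 0, 1). As functions of (u, v):
  E = r_u · r_u = 9,
  F = r_u · r_v = 0,
  G = r_v · r_v = 1.
Evaluating at (u, v) = (2*pi/3, 7/2): E = 9, F = 0, G = 1.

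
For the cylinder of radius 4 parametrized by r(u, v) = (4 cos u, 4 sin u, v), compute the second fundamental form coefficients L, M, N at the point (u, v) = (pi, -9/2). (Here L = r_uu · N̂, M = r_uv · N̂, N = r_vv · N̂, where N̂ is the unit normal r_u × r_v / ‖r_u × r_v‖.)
L = -4;  M = 0;  N = 0

Compute the unit normal N̂(u, v) = (cos(u), sin(u), 0), and the second partials r_uu, r_uv, r_vv. Take dot products:
  L(u, v) = r_uu · N̂ = -4,
  M(u, v) = r_uv · N̂ = 0,
  N(u, v) = r_vv · N̂ = 0.
Evaluating at (u, v) = (pi, -9/2):
  L = -4, M = 0, N = 0.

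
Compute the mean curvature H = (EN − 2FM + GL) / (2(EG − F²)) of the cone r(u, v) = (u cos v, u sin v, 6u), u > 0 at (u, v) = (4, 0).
H = 3*sqrt(37)/148

With E = 37, F = 0, G = u^2, L = 0, M = 0, N = 6*sqrt(37)*u^2/(37*Abs(u)), assemble
  H = (EN − 2FM + GL) / (2(EG − F²)) = 3*sqrt(37)/(37*Abs(u)).
At (u, v) = (4, 0): H = 3*sqrt(37)/148.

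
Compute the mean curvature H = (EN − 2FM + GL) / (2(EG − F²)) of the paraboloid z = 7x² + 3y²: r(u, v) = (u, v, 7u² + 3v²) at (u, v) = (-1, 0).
H = 598*sqrt(197)/38809

With E = 196*u^2 + 1, F = 84*u*v, G = 36*v^2 + 1, L = 14/sqrt(196*u^2 + 36*v^2 + 1), M = 0, N = 6/sqrt(196*u^2 + 36*v^2 + 1), assemble
  H = (EN − 2FM + GL) / (2(EG − F²)) = 2*(294*u^2 + 126*v^2 + 5)/(196*u^2 + 36*v^2 + 1)^(3/2).
At (u, v) = (-1, 0): H = 598*sqrt(197)/38809.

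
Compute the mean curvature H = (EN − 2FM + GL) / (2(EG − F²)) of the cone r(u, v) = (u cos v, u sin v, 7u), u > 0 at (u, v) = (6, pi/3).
H = 7*sqrt(2)/120

With E = 50, F = 0, G = u^2, L = 0, M = 0, N = 7*sqrt(2)*u^2/(10*Abs(u)), assemble
  H = (EN − 2FM + GL) / (2(EG − F²)) = 7*sqrt(2)/(20*Abs(u)).
At (u, v) = (6, pi/3): H = 7*sqrt(2)/120.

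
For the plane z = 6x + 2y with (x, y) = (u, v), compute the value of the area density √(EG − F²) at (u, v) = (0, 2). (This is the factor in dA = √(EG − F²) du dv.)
√(EG − F²)|_{(0, 2)} = sqrt(41)

E = 37, F = 12, G = 5, so EG − F² = 41. Taking the positive square root: √(EG − F²) = sqrt(41). At (u, v) = (0, 2): sqrt(41).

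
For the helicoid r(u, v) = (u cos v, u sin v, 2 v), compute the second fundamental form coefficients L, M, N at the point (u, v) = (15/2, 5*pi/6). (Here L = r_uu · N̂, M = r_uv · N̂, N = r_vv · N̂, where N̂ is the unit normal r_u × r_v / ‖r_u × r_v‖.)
L = 0;  M = -4*sqrt(241)/241;  N = 0

Compute the unit normal N̂(u, v) = (2*sin(v)/sqrt(u^2 + 4), -2*cos(v)/sqrt(u^2 + 4), u/sqrt(u^2 + 4)), and the second partials r_uu, r_uv, r_vv. Take dot products:
  L(u, v) = r_uu · N̂ = 0,
  M(u, v) = r_uv · N̂ = -2/sqrt(u^2 + 4),
  N(u, v) = r_vv · N̂ = 0.
Evaluating at (u, v) = (15/2, 5*pi/6):
  L = 0, M = -4*sqrt(241)/241, N = 0.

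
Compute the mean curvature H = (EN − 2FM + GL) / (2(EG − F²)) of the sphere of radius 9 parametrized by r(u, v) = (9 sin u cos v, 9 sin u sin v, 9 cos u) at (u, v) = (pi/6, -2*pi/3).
H = -1/9

With E = 81, F = 0, G = 81*sin(u)^2, L = -9*sin(u)/Abs(sin(u)), M = 0, N = -9*sin(u)^3/Abs(sin(u)), assemble
  H = (EN − 2FM + GL) / (2(EG − F²)) = -sin(u)/(9*Abs(sin(u))).
At (u, v) = (pi/6, -2*pi/3): H = -1/9.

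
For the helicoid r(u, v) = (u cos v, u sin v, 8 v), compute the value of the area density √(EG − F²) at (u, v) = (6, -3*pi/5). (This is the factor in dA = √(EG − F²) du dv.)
√(EG − F²)|_{(6, -3*pi/5)} = 10

E = 1, F = 0, G = u^2 + 64, so EG − F² = u^2 + 64. Taking the positive square root: √(EG − F²) = sqrt(u^2 + 64). At (u, v) = (6, -3*pi/5): 10.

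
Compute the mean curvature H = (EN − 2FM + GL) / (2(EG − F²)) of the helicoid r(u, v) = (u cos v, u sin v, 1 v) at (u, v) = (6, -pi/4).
H = 0

With E = 1, F = 0, G = u^2 + 1, L = 0, M = -1/sqrt(u^2 + 1), N = 0, assemble
  H = (EN − 2FM + GL) / (2(EG − F²)) = 0.
At (u, v) = (6, -pi/4): H = 0.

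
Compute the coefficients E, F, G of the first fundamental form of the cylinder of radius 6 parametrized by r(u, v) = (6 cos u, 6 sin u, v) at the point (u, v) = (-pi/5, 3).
E = 36;  F = 0;  G = 1

Partials: r_u = (-6*sin(u), 6*cos(u), 0), r_v = (0, 0, 1). As functions of (u, v):
  E = r_u · r_u = 36,
  F = r_u · r_v = 0,
  G = r_v · r_v = 1.
Evaluating at (u, v) = (-pi/5, 3): E = 36, F = 0, G = 1.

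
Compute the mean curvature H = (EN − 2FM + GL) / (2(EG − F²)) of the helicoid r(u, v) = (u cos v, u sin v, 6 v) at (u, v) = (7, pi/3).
H = 0

With E = 1, F = 0, G = u^2 + 36, L = 0, M = -6/sqrt(u^2 + 36), N = 0, assemble
  H = (EN − 2FM + GL) / (2(EG − F²)) = 0.
At (u, v) = (7, pi/3): H = 0.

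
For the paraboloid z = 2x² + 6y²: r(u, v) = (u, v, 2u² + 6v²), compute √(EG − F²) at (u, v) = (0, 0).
√(EG − F²)|_{(0, 0)} = 1

E = 16*u^2 + 1, F = 48*u*v, G = 144*v^2 + 1; EG − F² = 16*u^2 + 144*v^2 + 1; √(EG − F²) = sqrt(16*u^2 + 144*v^2 + 1). At the given point: 1.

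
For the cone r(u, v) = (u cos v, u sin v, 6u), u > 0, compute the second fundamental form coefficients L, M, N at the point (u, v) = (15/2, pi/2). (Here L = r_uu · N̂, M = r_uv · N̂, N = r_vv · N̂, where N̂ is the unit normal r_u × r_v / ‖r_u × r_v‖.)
L = 0;  M = 0;  N = 45*sqrt(37)/37

Compute the unit normal N̂(u, v) = (-6*sqrt(37)*u*cos(v)/(37*Abs(u)), -6*sqrt(37)*u*sin(v)/(37*Abs(u)), sqrt(37)*u/(37*Abs(u))), and the second partials r_uu, r_uv, r_vv. Take dot products:
  L(u, v) = r_uu · N̂ = 0,
  M(u, v) = r_uv · N̂ = 0,
  N(u, v) = r_vv · N̂ = 6*sqrt(37)*u^2/(37*Abs(u)).
Evaluating at (u, v) = (15/2, pi/2):
  L = 0, M = 0, N = 45*sqrt(37)/37.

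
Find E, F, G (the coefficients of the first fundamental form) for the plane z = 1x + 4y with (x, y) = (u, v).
E = 2;  F = 4;  G = 17

Compute partials: r_u = (1, 0, 1), r_v = (0, 1, 4). Then
  E = r_u · r_u = 2,
  F = r_u · r_v = 4,
  G = r_v · r_v = 17.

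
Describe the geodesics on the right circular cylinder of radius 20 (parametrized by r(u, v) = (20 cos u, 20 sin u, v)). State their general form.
The cylinder is flat (K = 0) and locally isometric to the plane via the development (u, v) ↦ (20 u, v). Geodesics are the pre-images of straight lines: circles (v constant), vertical lines (u constant), and helices (v = c · u + d) for constants c, d.

A right cylinder has E = 20², F = 0, G = 1, so EG − F² = 20², and L = −20, M = N = 0, giving K = (LN − M²)/(EG − F²) = 0 everywhere. A flat surface is locally isometric to the Euclidean plane via the map (u, v) ↦ (20 u, v). Straight lines in the (x̃, ỹ) plane pull back to: (a) horizontal circles (v = const), (b) vertical generators (u = const), and (c) helices (20 u tan θ = v, i.e. v = c · u + d).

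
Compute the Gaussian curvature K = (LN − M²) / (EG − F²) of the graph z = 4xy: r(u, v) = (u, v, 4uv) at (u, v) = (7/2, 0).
K = -16/38809

Coefficients of the first fundamental form: E = 16*v^2 + 1, F = 16*u*v, G = 16*u^2 + 1.
Coefficients of the second fundamental form: L = 0, M = 4/sqrt(16*u^2 + 16*v^2 + 1), N = 0.
Assemble K = (LN − M²)/(EG − F²) = -16/(256*u^4 + 512*u^2*v^2 + 32*u^2 + 256*v^4 + 32*v^2 + 1). At (u, v) = (7/2, 0): K = -16/38809.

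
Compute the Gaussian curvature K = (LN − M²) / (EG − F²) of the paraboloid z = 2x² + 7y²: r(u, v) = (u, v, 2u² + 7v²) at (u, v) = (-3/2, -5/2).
K = 14/398161

Coefficients of the first fundamental form: E = 16*u^2 + 1, F = 56*u*v, G = 196*v^2 + 1.
Coefficients of the second fundamental form: L = 4/sqrt(16*u^2 + 196*v^2 + 1), M = 0, N = 14/sqrt(16*u^2 + 196*v^2 + 1).
Assemble K = (LN − M²)/(EG − F²) = 56/(256*u^4 + 6272*u^2*v^2 + 32*u^2 + 38416*v^4 + 392*v^2 + 1). At (u, v) = (-3/2, -5/2): K = 14/398161.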